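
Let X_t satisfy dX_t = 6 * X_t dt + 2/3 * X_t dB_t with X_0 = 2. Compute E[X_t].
E[X_t] = 2*exp(6*t)

For GBM dX = mu X dt + sigma X dB with X_0 = x_0, apply Itô to Y = log X: dY = (mu - sigma^2/2) dt + sigma dB, so Y_t = log(x_0) + (mu - sigma^2/2) t + sigma B_t and hence X_t = x_0 * exp((mu - sigma^2/2) t + sigma B_t).
With mu = 6, sigma = 2/3, x_0 = 2, this gives:
  X_t = 2 * exp((52/9) * t + (2/3) * B_t).
Since sigma*B_t ~ Normal(0, sigma^2 t), E[exp(sigma*B_t)] = exp(sigma^2 t / 2); so E[X_t] = x_0 * exp((mu - sigma^2/2) t) * exp(sigma^2 t / 2) = x_0 * exp(mu t) = 2*exp(6*t).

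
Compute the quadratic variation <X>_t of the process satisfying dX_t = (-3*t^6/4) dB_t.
<X>_t = 9*t^13/208

For an Itô process dX_t = a(t) dt + b(t) dB_t, the quadratic variation is <X>_t = int_0^t b(s)^2 ds (the drift term does not contribute). Here b(s) = -3*s^6/4, so
  b(s)^2 = 9*s^12/16.
Integrating from 0 to t:
  <X>_t = int_0^t (9*s^12/16) ds = 9*t^13/208.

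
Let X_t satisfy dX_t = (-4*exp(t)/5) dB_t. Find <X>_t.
<X>_t = 8*exp(2*t)/25 - 8/25

For an Itô process dX_t = a(t) dt + b(t) dB_t, the quadratic variation is <X>_t = int_0^t b(s)^2 ds (the drift term does not contribute). Here b(s) = -4*exp(s)/5, so
  b(s)^2 = 16*exp(2*s)/25.
Integrating from 0 to t:
  <X>_t = int_0^t (16*exp(2*s)/25) ds = 8*exp(2*t)/25 - 8/25.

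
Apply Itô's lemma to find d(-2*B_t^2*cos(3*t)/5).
d(-2*B_t^2*cos(3*t)/5) = (6*B_t^2*sin(3*t)/5 - 2*cos(3*t)/5) dt + (-4*B_t*cos(3*t)/5) dB_t

Itô's formula for f(t, x): d f(t, B_t) = (f_t + (1/2) f_xx) dt + f_x dB_t. Compute partials of f(t, x) = -2*x^2*cos(3*t)/5:
  f_t(t,x)  = 6*x^2*sin(3*t)/5
  f_x(t,x)  = -4*x*cos(3*t)/5
  f_xx(t,x) = -4*cos(3*t)/5
Assemble drift = f_t + (1/2) f_xx = 6*x^2*sin(3*t)/5 - 2*cos(3*t)/5 and diffusion = f_x = -4*x*cos(3*t)/5. Substituting x = B_t:
  d(-2*B_t^2*cos(3*t)/5) = (6*B_t^2*sin(3*t)/5 - 2*cos(3*t)/5) dt + (-4*B_t*cos(3*t)/5) dB_t.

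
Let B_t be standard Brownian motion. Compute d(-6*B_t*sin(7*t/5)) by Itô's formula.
d(-6*B_t*sin(7*t/5)) = (-42*B_t*cos(7*t/5)/5) dt + (-6*sin(7*t/5)) dB_t

Itô's formula for f(t, x): d f(t, B_t) = (f_t + (1/2) f_xx) dt + f_x dB_t. Compute partials of f(t, x) = -6*x*sin(7*t/5):
  f_t(t,x)  = -42*x*cos(7*t/5)/5
  f_x(t,x)  = -6*sin(7*t/5)
  f_xx(t,x) = 0
Assemble drift = f_t + (1/2) f_xx = -42*x*cos(7*t/5)/5 and diffusion = f_x = -6*sin(7*t/5). Substituting x = B_t:
  d(-6*B_t*sin(7*t/5)) = (-42*B_t*cos(7*t/5)/5) dt + (-6*sin(7*t/5)) dB_t.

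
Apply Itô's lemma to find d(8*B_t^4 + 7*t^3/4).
d(8*B_t^4 + 7*t^3/4) = (48*B_t^2 + 21*t^2/4) dt + (32*B_t^3) dB_t

Itô's formula for f(t, x): d f(t, B_t) = (f_t + (1/2) f_xx) dt + f_x dB_t. Compute partials of f(t, x) = 7*t^3/4 + 8*x^4:
  f_t(t,x)  = 21*t^2/4
  f_x(t,x)  = 32*x^3
  f_xx(t,x) = 96*x^2
Assemble drift = f_t + (1/2) f_xx = 21*t^2/4 + 48*x^2 and diffusion = f_x = 32*x^3. Substituting x = B_t:
  d(8*B_t^4 + 7*t^3/4) = (48*B_t^2 + 21*t^2/4) dt + (32*B_t^3) dB_t.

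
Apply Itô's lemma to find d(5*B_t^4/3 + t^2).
d(5*B_t^4/3 + t^2) = (10*B_t^2 + 2*t) dt + (20*B_t^3/3) dB_t

Itô's formula for f(t, x): d f(t, B_t) = (f_t + (1/2) f_xx) dt + f_x dB_t. Compute partials of f(t, x) = t^2 + 5*x^4/3:
  f_t(t,x)  = 2*t
  f_x(t,x)  = 20*x^3/3
  f_xx(t,x) = 20*x^2
Assemble drift = f_t + (1/2) f_xx = 2*t + 10*x^2 and diffusion = f_x = 20*x^3/3. Substituting x = B_t:
  d(5*B_t^4/3 + t^2) = (10*B_t^2 + 2*t) dt + (20*B_t^3/3) dB_t.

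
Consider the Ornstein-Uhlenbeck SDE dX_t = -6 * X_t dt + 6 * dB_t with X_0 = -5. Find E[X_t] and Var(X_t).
E[X_t] = -5*exp(-6*t); Var(X_t) = 3 - 3*exp(-12*t)

The OU SDE dX = -theta X dt + sigma dB admits the integrating factor exp(theta t): d(exp(theta t) X_t) = sigma exp(theta t) dB_t. Integrating from 0 to t:
  X_t = x_0 * exp(-theta t) + sigma * int_0^t exp(-theta (t-s)) dB_s.
The Itô integral has mean 0 and (by the Itô isometry) variance sigma^2 * int_0^t exp(-2 theta (t - s)) ds = sigma^2 * (1 - exp(-2 theta t)) / (2 theta).
With theta = 6, sigma = 6, x_0 = -5:
  E[X_t] = -5 * exp(-6 t) = -5*exp(-6*t)
  Var(X_t) = (6)^2 * (1 - exp(-2*6 t)) / (2 * 6) = 3 - 3*exp(-12*t).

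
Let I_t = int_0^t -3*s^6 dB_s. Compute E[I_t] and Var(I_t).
E[I_t] = 0; Var(I_t) = 9*t^13/13

The Itô integral of a deterministic integrand f(s) has mean 0 because each increment f(s) * (B_{s+ds} - B_s) has mean 0. By the Itô isometry:
  Var( int_0^t f(s) dB_s ) = E[ (int_0^t f(s) dB_s)^2 ] = int_0^t f(s)^2 ds.
Here f(s) = -3*s^6, so f(s)^2 = 9*s^12. Integrate:
  int_0^t (9*s^12) ds = 9*t^13/13.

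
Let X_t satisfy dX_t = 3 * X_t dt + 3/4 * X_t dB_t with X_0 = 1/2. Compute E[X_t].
E[X_t] = exp(3*t)/2

For GBM dX = mu X dt + sigma X dB with X_0 = x_0, apply Itô to Y = log X: dY = (mu - sigma^2/2) dt + sigma dB, so Y_t = log(x_0) + (mu - sigma^2/2) t + sigma B_t and hence X_t = x_0 * exp((mu - sigma^2/2) t + sigma B_t).
With mu = 3, sigma = 3/4, x_0 = 1/2, this gives:
  X_t = 1/2 * exp((87/32) * t + (3/4) * B_t).
Since sigma*B_t ~ Normal(0, sigma^2 t), E[exp(sigma*B_t)] = exp(sigma^2 t / 2); so E[X_t] = x_0 * exp((mu - sigma^2/2) t) * exp(sigma^2 t / 2) = x_0 * exp(mu t) = exp(3*t)/2.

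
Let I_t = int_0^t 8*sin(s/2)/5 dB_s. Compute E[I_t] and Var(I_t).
E[I_t] = 0; Var(I_t) = 32*t/25 - 32*sin(t)/25

The Itô integral of a deterministic integrand f(s) has mean 0 because each increment f(s) * (B_{s+ds} - B_s) has mean 0. By the Itô isometry:
  Var( int_0^t f(s) dB_s ) = E[ (int_0^t f(s) dB_s)^2 ] = int_0^t f(s)^2 ds.
Here f(s) = 8*sin(s/2)/5, so f(s)^2 = 64*sin(s/2)^2/25. Integrate:
  int_0^t (64*sin(s/2)^2/25) ds = 32*t/25 - 32*sin(t)/25.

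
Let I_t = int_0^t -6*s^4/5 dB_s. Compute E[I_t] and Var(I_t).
E[I_t] = 0; Var(I_t) = 4*t^9/25

The Itô integral of a deterministic integrand f(s) has mean 0 because each increment f(s) * (B_{s+ds} - B_s) has mean 0. By the Itô isometry:
  Var( int_0^t f(s) dB_s ) = E[ (int_0^t f(s) dB_s)^2 ] = int_0^t f(s)^2 ds.
Here f(s) = -6*s^4/5, so f(s)^2 = 36*s^8/25. Integrate:
  int_0^t (36*s^8/25) ds = 4*t^9/25.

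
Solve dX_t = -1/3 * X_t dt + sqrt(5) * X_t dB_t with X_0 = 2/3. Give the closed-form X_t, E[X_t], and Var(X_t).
X_t = 2/3 * exp((-17/6) t + (sqrt(5)) B_t); E[X_t] = 2*exp(-t/3)/3; Var(X_t) = (4*exp(5*t) - 4)*exp(-2*t/3)/9

For GBM dX = mu X dt + sigma X dB with X_0 = x_0, apply Itô to Y = log X: dY = (mu - sigma^2/2) dt + sigma dB, so Y_t = log(x_0) + (mu - sigma^2/2) t + sigma B_t and hence X_t = x_0 * exp((mu - sigma^2/2) t + sigma B_t).
With mu = -1/3, sigma = sqrt(5), x_0 = 2/3, this gives:
  X_t = 2/3 * exp((-17/6) * t + (sqrt(5)) * B_t).
Since sigma*B_t ~ Normal(0, sigma^2 t), E[exp(sigma*B_t)] = exp(sigma^2 t / 2); so E[X_t] = x_0 * exp((mu - sigma^2/2) t) * exp(sigma^2 t / 2) = x_0 * exp(mu t) = 2*exp(-t/3)/3.
Var(X_t) = E[X_t^2] - (E[X_t])^2 = x_0^2 * exp(2 mu t) * (exp(sigma^2 t) - 1) = (4*exp(5*t) - 4)*exp(-2*t/3)/9.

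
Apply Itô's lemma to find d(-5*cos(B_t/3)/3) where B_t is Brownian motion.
d(-5*cos(B_t/3)/3) = (5*cos(B_t/3)/54) dt + (5*sin(B_t/3)/9) dB_t

Itô's formula for f(B_t) gives d f(B_t) = f'(B_t) dB_t + (1/2) f''(B_t) dt. Compute derivatives of f(x) = -5*cos(x/3)/3:
  f'(x)  = 5*sin(x/3)/9
  f''(x) = 5*cos(x/3)/27
Substitute x = B_t and multiply the f'' term by 1/2:
  drift     = (1/2) * (5*cos(x/3)/27) evaluated at B_t = 5*cos(B_t/3)/54
  diffusion = (5*sin(x/3)/9) evaluated at B_t = 5*sin(B_t/3)/9
Therefore d(-5*cos(B_t/3)/3) = (5*cos(B_t/3)/54) dt + (5*sin(B_t/3)/9) dB_t.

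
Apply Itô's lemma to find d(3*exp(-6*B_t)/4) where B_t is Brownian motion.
d(3*exp(-6*B_t)/4) = (27*exp(-6*B_t)/2) dt + (-9*exp(-6*B_t)/2) dB_t

Itô's formula for f(B_t) gives d f(B_t) = f'(B_t) dB_t + (1/2) f''(B_t) dt. Compute derivatives of f(x) = 3*exp(-6*x)/4:
  f'(x)  = -9*exp(-6*x)/2
  f''(x) = 27*exp(-6*x)
Substitute x = B_t and multiply the f'' term by 1/2:
  drift     = (1/2) * (27*exp(-6*x)) evaluated at B_t = 27*exp(-6*B_t)/2
  diffusion = (-9*exp(-6*x)/2) evaluated at B_t = -9*exp(-6*B_t)/2
Therefore d(3*exp(-6*B_t)/4) = (27*exp(-6*B_t)/2) dt + (-9*exp(-6*B_t)/2) dB_t.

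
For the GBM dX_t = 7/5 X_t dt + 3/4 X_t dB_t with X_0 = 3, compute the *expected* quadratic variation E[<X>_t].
E[<X>_t] = 405*exp(269*t/80)/269 - 405/269

<X>_t = int_0^t ((3/4) * X_s)^2 ds. Taking expectation inside the integral: E[<X>_t] = (3/4)^2 * int_0^t E[X_s^2] ds. For GBM, E[X_s^2] = x_0^2 * exp((2 mu + sigma^2) s). Integrating:
  E[<X>_t] = (3/4)^2 * 3^2 * (exp((2*(7/5) + (3/4)^2) t) - 1) / (2*(7/5) + (3/4)^2)
           = (3/4)^2 * 3^2 * (exp((269/80) t) - 1) / (269/80) = 405*exp(269*t/80)/269 - 405/269.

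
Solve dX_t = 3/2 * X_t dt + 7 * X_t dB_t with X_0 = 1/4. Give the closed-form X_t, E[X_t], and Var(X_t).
X_t = 1/4 * exp((-23) t + (7) B_t); E[X_t] = exp(3*t/2)/4; Var(X_t) = (exp(49*t) - 1)*exp(3*t)/16

For GBM dX = mu X dt + sigma X dB with X_0 = x_0, apply Itô to Y = log X: dY = (mu - sigma^2/2) dt + sigma dB, so Y_t = log(x_0) + (mu - sigma^2/2) t + sigma B_t and hence X_t = x_0 * exp((mu - sigma^2/2) t + sigma B_t).
With mu = 3/2, sigma = 7, x_0 = 1/4, this gives:
  X_t = 1/4 * exp((-23) * t + (7) * B_t).
Since sigma*B_t ~ Normal(0, sigma^2 t), E[exp(sigma*B_t)] = exp(sigma^2 t / 2); so E[X_t] = x_0 * exp((mu - sigma^2/2) t) * exp(sigma^2 t / 2) = x_0 * exp(mu t) = exp(3*t/2)/4.
Var(X_t) = E[X_t^2] - (E[X_t])^2 = x_0^2 * exp(2 mu t) * (exp(sigma^2 t) - 1) = (exp(49*t) - 1)*exp(3*t)/16.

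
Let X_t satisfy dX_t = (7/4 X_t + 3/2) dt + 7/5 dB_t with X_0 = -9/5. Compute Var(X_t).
Var(X_t) = 14*exp(7*t/2)/25 - 14/25

The variance V(t) = Var(X_t) satisfies V'(t) = 2 a V(t) + c^2 with V(0) = 0 (drift coefficient is linear in X, diffusion is constant). With a = 7/4, c = 7/5, the solution is
  V(t) = (c^2 / (2 a)) * (exp(2 a t) - 1)
       = ((7/5)^2 / (2*(7/4))) * (exp((7/2) t) - 1)
       = 14*exp(7*t/2)/25 - 14/25.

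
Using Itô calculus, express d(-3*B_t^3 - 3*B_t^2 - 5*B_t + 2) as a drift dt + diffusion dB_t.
d(-3*B_t^3 - 3*B_t^2 - 5*B_t + 2) = (-9*B_t - 3) dt + (-9*B_t^2 - 6*B_t - 5) dB_t

Itô's formula for f(B_t) gives d f(B_t) = f'(B_t) dB_t + (1/2) f''(B_t) dt. Compute derivatives of f(x) = -3*x^3 - 3*x^2 - 5*x + 2:
  f'(x)  = -9*x^2 - 6*x - 5
  f''(x) = -18*x - 6
Substitute x = B_t and multiply the f'' term by 1/2:
  drift     = (1/2) * (-18*x - 6) evaluated at B_t = -9*B_t - 3
  diffusion = (-9*x^2 - 6*x - 5) evaluated at B_t = -9*B_t^2 - 6*B_t - 5
Therefore d(-3*B_t^3 - 3*B_t^2 - 5*B_t + 2) = (-9*B_t - 3) dt + (-9*B_t^2 - 6*B_t - 5) dB_t.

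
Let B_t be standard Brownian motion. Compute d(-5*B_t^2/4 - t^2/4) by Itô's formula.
d(-5*B_t^2/4 - t^2/4) = (-t/2 - 5/4) dt + (-5*B_t/2) dB_t

Itô's formula for f(t, x): d f(t, B_t) = (f_t + (1/2) f_xx) dt + f_x dB_t. Compute partials of f(t, x) = -t^2/4 - 5*x^2/4:
  f_t(t,x)  = -t/2
  f_x(t,x)  = -5*x/2
  f_xx(t,x) = -5/2
Assemble drift = f_t + (1/2) f_xx = -t/2 - 5/4 and diffusion = f_x = -5*x/2. Substituting x = B_t:
  d(-5*B_t^2/4 - t^2/4) = (-t/2 - 5/4) dt + (-5*B_t/2) dB_t.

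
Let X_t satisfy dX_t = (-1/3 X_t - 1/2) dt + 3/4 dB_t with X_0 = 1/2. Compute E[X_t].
E[X_t] = -3/2 + 2*exp(-t/3)

Taking expectations and using E[dB_t] = 0, the mean m(t) = E[X_t] satisfies the ODE m'(t) = a m(t) + b with m(0) = x_0. With a = -1/3, b = -1/2, x_0 = 1/2, the solution is
  m(t) = x_0 * exp(a t) + (b/a) * (exp(a t) - 1)
       = (1/2) * exp((-1/3) t) + ((-1/2)/(-1/3)) * (exp((-1/3) t) - 1)
       = -3/2 + 2*exp(-t/3).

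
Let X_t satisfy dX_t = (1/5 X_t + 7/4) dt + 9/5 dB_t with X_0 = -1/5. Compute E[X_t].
E[X_t] = 171*exp(t/5)/20 - 35/4

Taking expectations and using E[dB_t] = 0, the mean m(t) = E[X_t] satisfies the ODE m'(t) = a m(t) + b with m(0) = x_0. With a = 1/5, b = 7/4, x_0 = -1/5, the solution is
  m(t) = x_0 * exp(a t) + (b/a) * (exp(a t) - 1)
       = (-1/5) * exp((1/5) t) + ((7/4)/(1/5)) * (exp((1/5) t) - 1)
       = 171*exp(t/5)/20 - 35/4.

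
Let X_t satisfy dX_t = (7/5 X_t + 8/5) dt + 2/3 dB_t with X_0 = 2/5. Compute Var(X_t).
Var(X_t) = 10*exp(14*t/5)/63 - 10/63

The variance V(t) = Var(X_t) satisfies V'(t) = 2 a V(t) + c^2 with V(0) = 0 (drift coefficient is linear in X, diffusion is constant). With a = 7/5, c = 2/3, the solution is
  V(t) = (c^2 / (2 a)) * (exp(2 a t) - 1)
       = ((2/3)^2 / (2*(7/5))) * (exp((14/5) t) - 1)
       = 10*exp(14*t/5)/63 - 10/63.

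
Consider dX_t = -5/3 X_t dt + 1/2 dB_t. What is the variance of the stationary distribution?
lim Var(X_t) = 3/40

The OU SDE dX = -theta X dt + sigma dB admits the integrating factor exp(theta t): d(exp(theta t) X_t) = sigma exp(theta t) dB_t. Integrating from 0 to t gives X_t = x_0 * exp(-theta t) + sigma * int_0^t exp(-theta (t-s)) dB_s for any initial x_0. The Itô integral has variance (by the Itô isometry) sigma^2 * int_0^t exp(-2 theta (t - s)) ds = sigma^2 * (1 - exp(-2 theta t)) / (2 theta), independent of x_0.
With theta = 5/3, sigma = 1/2:
  Var(X_t) = (1/2)^2 * (1 - exp(-2*5/3 t)) / (2 * 5/3) = 3/40 - 3*exp(-10*t/3)/40.
As t -> infinity, exp(-2*5/3 t) -> 0, so the stationary variance is sigma^2 / (2 theta) = 3/40.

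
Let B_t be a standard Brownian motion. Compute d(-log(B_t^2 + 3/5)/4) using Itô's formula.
d(-log(B_t^2 + 3/5)/4) = (5*(5*B_t^2 - 3)/(4*(5*B_t^2 + 3)^2)) dt + (-5*B_t/(10*B_t^2 + 6)) dB_t

Itô's formula for f(B_t) gives d f(B_t) = f'(B_t) dB_t + (1/2) f''(B_t) dt. Compute derivatives of f(x) = -log(x^2 + 3/5)/4:
  f'(x)  = -5*x/(10*x^2 + 6)
  f''(x) = 5*(5*x^2 - 3)/(2*(5*x^2 + 3)^2)
Substitute x = B_t and multiply the f'' term by 1/2:
  drift     = (1/2) * (5*(5*x^2 - 3)/(2*(5*x^2 + 3)^2)) evaluated at B_t = 5*(5*B_t^2 - 3)/(4*(5*B_t^2 + 3)^2)
  diffusion = (-5*x/(10*x^2 + 6)) evaluated at B_t = -5*B_t/(10*B_t^2 + 6)
Therefore d(-log(B_t^2 + 3/5)/4) = (5*(5*B_t^2 - 3)/(4*(5*B_t^2 + 3)^2)) dt + (-5*B_t/(10*B_t^2 + 6)) dB_t.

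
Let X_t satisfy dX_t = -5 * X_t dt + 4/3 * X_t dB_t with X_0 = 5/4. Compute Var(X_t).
Var(X_t) = (25*exp(16*t/9) - 25)*exp(-10*t)/16

For GBM dX = mu X dt + sigma X dB with X_0 = x_0, apply Itô to Y = log X: dY = (mu - sigma^2/2) dt + sigma dB, so Y_t = log(x_0) + (mu - sigma^2/2) t + sigma B_t and hence X_t = x_0 * exp((mu - sigma^2/2) t + sigma B_t).
With mu = -5, sigma = 4/3, x_0 = 5/4, this gives:
  X_t = 5/4 * exp((-53/9) * t + (4/3) * B_t).
Since sigma*B_t ~ Normal(0, sigma^2 t), E[exp(sigma*B_t)] = exp(sigma^2 t / 2); so E[X_t] = x_0 * exp((mu - sigma^2/2) t) * exp(sigma^2 t / 2) = x_0 * exp(mu t) = 5*exp(-5*t)/4.
Var(X_t) = E[X_t^2] - (E[X_t])^2 = x_0^2 * exp(2 mu t) * (exp(sigma^2 t) - 1) = (25*exp(16*t/9) - 25)*exp(-10*t)/16.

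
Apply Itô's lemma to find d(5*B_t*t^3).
d(5*B_t*t^3) = (15*B_t*t^2) dt + (5*t^3) dB_t

Itô's formula for f(t, x): d f(t, B_t) = (f_t + (1/2) f_xx) dt + f_x dB_t. Compute partials of f(t, x) = 5*t^3*x:
  f_t(t,x)  = 15*t^2*x
  f_x(t,x)  = 5*t^3
  f_xx(t,x) = 0
Assemble drift = f_t + (1/2) f_xx = 15*t^2*x and diffusion = f_x = 5*t^3. Substituting x = B_t:
  d(5*B_t*t^3) = (15*B_t*t^2) dt + (5*t^3) dB_t.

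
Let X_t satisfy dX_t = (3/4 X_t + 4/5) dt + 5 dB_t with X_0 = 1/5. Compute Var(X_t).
Var(X_t) = 50*exp(3*t/2)/3 - 50/3

The variance V(t) = Var(X_t) satisfies V'(t) = 2 a V(t) + c^2 with V(0) = 0 (drift coefficient is linear in X, diffusion is constant). With a = 3/4, c = 5, the solution is
  V(t) = (c^2 / (2 a)) * (exp(2 a t) - 1)
       = (5^2 / (2*(3/4))) * (exp((3/2) t) - 1)
       = 50*exp(3*t/2)/3 - 50/3.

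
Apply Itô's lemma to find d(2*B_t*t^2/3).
d(2*B_t*t^2/3) = (4*B_t*t/3) dt + (2*t^2/3) dB_t

Itô's formula for f(t, x): d f(t, B_t) = (f_t + (1/2) f_xx) dt + f_x dB_t. Compute partials of f(t, x) = 2*t^2*x/3:
  f_t(t,x)  = 4*t*x/3
  f_x(t,x)  = 2*t^2/3
  f_xx(t,x) = 0
Assemble drift = f_t + (1/2) f_xx = 4*t*x/3 and diffusion = f_x = 2*t^2/3. Substituting x = B_t:
  d(2*B_t*t^2/3) = (4*B_t*t/3) dt + (2*t^2/3) dB_t.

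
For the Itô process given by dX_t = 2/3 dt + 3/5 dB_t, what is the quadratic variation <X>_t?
<X>_t = 9*t/25

For an Itô process dX_t = a(t) dt + b(t) dB_t, the quadratic variation is <X>_t = int_0^t b(s)^2 ds (the drift term does not contribute). Here b(s) = 3/5, so
  b(s)^2 = 9/25.
Integrating from 0 to t:
  <X>_t = int_0^t (9/25) ds = 9*t/25.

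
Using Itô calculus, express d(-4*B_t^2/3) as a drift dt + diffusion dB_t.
d(-4*B_t^2/3) = (-4/3) dt + (-8*B_t/3) dB_t

Itô's formula for f(B_t) gives d f(B_t) = f'(B_t) dB_t + (1/2) f''(B_t) dt. Compute derivatives of f(x) = -4*x^2/3:
  f'(x)  = -8*x/3
  f''(x) = -8/3
Substitute x = B_t and multiply the f'' term by 1/2:
  drift     = (1/2) * (-8/3) evaluated at B_t = -4/3
  diffusion = (-8*x/3) evaluated at B_t = -8*B_t/3
Therefore d(-4*B_t^2/3) = (-4/3) dt + (-8*B_t/3) dB_t.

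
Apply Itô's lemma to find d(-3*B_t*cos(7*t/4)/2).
d(-3*B_t*cos(7*t/4)/2) = (21*B_t*sin(7*t/4)/8) dt + (-3*cos(7*t/4)/2) dB_t

Itô's formula for f(t, x): d f(t, B_t) = (f_t + (1/2) f_xx) dt + f_x dB_t. Compute partials of f(t, x) = -3*x*cos(7*t/4)/2:
  f_t(t,x)  = 21*x*sin(7*t/4)/8
  f_x(t,x)  = -3*cos(7*t/4)/2
  f_xx(t,x) = 0
Assemble drift = f_t + (1/2) f_xx = 21*x*sin(7*t/4)/8 and diffusion = f_x = -3*cos(7*t/4)/2. Substituting x = B_t:
  d(-3*B_t*cos(7*t/4)/2) = (21*B_t*sin(7*t/4)/8) dt + (-3*cos(7*t/4)/2) dB_t.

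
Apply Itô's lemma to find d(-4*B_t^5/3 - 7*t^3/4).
d(-4*B_t^5/3 - 7*t^3/4) = (-40*B_t^3/3 - 21*t^2/4) dt + (-20*B_t^4/3) dB_t

Itô's formula for f(t, x): d f(t, B_t) = (f_t + (1/2) f_xx) dt + f_x dB_t. Compute partials of f(t, x) = -7*t^3/4 - 4*x^5/3:
  f_t(t,x)  = -21*t^2/4
  f_x(t,x)  = -20*x^4/3
  f_xx(t,x) = -80*x^3/3
Assemble drift = f_t + (1/2) f_xx = -21*t^2/4 - 40*x^3/3 and diffusion = f_x = -20*x^4/3. Substituting x = B_t:
  d(-4*B_t^5/3 - 7*t^3/4) = (-40*B_t^3/3 - 21*t^2/4) dt + (-20*B_t^4/3) dB_t.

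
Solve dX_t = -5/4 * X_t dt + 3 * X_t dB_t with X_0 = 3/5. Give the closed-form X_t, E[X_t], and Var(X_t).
X_t = 3/5 * exp((-23/4) t + (3) B_t); E[X_t] = 3*exp(-5*t/4)/5; Var(X_t) = (9*exp(9*t) - 9)*exp(-5*t/2)/25

For GBM dX = mu X dt + sigma X dB with X_0 = x_0, apply Itô to Y = log X: dY = (mu - sigma^2/2) dt + sigma dB, so Y_t = log(x_0) + (mu - sigma^2/2) t + sigma B_t and hence X_t = x_0 * exp((mu - sigma^2/2) t + sigma B_t).
With mu = -5/4, sigma = 3, x_0 = 3/5, this gives:
  X_t = 3/5 * exp((-23/4) * t + (3) * B_t).
Since sigma*B_t ~ Normal(0, sigma^2 t), E[exp(sigma*B_t)] = exp(sigma^2 t / 2); so E[X_t] = x_0 * exp((mu - sigma^2/2) t) * exp(sigma^2 t / 2) = x_0 * exp(mu t) = 3*exp(-5*t/4)/5.
Var(X_t) = E[X_t^2] - (E[X_t])^2 = x_0^2 * exp(2 mu t) * (exp(sigma^2 t) - 1) = (9*exp(9*t) - 9)*exp(-5*t/2)/25.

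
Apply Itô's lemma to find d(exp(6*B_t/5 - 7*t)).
d(exp(6*B_t/5 - 7*t)) = (-157*exp(6*B_t/5 - 7*t)/25) dt + (6*exp(6*B_t/5 - 7*t)/5) dB_t

Itô's formula for f(t, x): d f(t, B_t) = (f_t + (1/2) f_xx) dt + f_x dB_t. Compute partials of f(t, x) = exp(-7*t + 6*x/5):
  f_t(t,x)  = -7*exp(-7*t + 6*x/5)
  f_x(t,x)  = 6*exp(-7*t + 6*x/5)/5
  f_xx(t,x) = 36*exp(-7*t + 6*x/5)/25
Assemble drift = f_t + (1/2) f_xx = -157*exp(-7*t + 6*x/5)/25 and diffusion = f_x = 6*exp(-7*t + 6*x/5)/5. Substituting x = B_t:
  d(exp(6*B_t/5 - 7*t)) = (-157*exp(6*B_t/5 - 7*t)/25) dt + (6*exp(6*B_t/5 - 7*t)/5) dB_t.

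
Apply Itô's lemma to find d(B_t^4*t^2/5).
d(B_t^4*t^2/5) = (2*B_t^2*t*(B_t^2 + 3*t)/5) dt + (4*B_t^3*t^2/5) dB_t

Itô's formula for f(t, x): d f(t, B_t) = (f_t + (1/2) f_xx) dt + f_x dB_t. Compute partials of f(t, x) = t^2*x^4/5:
  f_t(t,x)  = 2*t*x^4/5
  f_x(t,x)  = 4*t^2*x^3/5
  f_xx(t,x) = 12*t^2*x^2/5
Assemble drift = f_t + (1/2) f_xx = 2*t*x^2*(3*t + x^2)/5 and diffusion = f_x = 4*t^2*x^3/5. Substituting x = B_t:
  d(B_t^4*t^2/5) = (2*B_t^2*t*(B_t^2 + 3*t)/5) dt + (4*B_t^3*t^2/5) dB_t.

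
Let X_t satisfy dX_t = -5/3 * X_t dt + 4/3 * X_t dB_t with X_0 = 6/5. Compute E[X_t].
E[X_t] = 6*exp(-5*t/3)/5

For GBM dX = mu X dt + sigma X dB with X_0 = x_0, apply Itô to Y = log X: dY = (mu - sigma^2/2) dt + sigma dB, so Y_t = log(x_0) + (mu - sigma^2/2) t + sigma B_t and hence X_t = x_0 * exp((mu - sigma^2/2) t + sigma B_t).
With mu = -5/3, sigma = 4/3, x_0 = 6/5, this gives:
  X_t = 6/5 * exp((-23/9) * t + (4/3) * B_t).
Since sigma*B_t ~ Normal(0, sigma^2 t), E[exp(sigma*B_t)] = exp(sigma^2 t / 2); so E[X_t] = x_0 * exp((mu - sigma^2/2) t) * exp(sigma^2 t / 2) = x_0 * exp(mu t) = 6*exp(-5*t/3)/5.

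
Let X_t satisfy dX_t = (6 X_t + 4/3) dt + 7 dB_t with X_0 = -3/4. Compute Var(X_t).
Var(X_t) = 49*exp(12*t)/12 - 49/12

The variance V(t) = Var(X_t) satisfies V'(t) = 2 a V(t) + c^2 with V(0) = 0 (drift coefficient is linear in X, diffusion is constant). With a = 6, c = 7, the solution is
  V(t) = (c^2 / (2 a)) * (exp(2 a t) - 1)
       = (7^2 / (2*6)) * (exp(12 t) - 1)
       = 49*exp(12*t)/12 - 49/12.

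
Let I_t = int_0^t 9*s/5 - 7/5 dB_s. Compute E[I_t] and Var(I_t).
E[I_t] = 0; Var(I_t) = t*(27*t^2 - 63*t + 49)/25

The Itô integral of a deterministic integrand f(s) has mean 0 because each increment f(s) * (B_{s+ds} - B_s) has mean 0. By the Itô isometry:
  Var( int_0^t f(s) dB_s ) = E[ (int_0^t f(s) dB_s)^2 ] = int_0^t f(s)^2 ds.
Here f(s) = 9*s/5 - 7/5, so f(s)^2 = (9*s - 7)^2/25. Integrate:
  int_0^t ((9*s - 7)^2/25) ds = t*(27*t^2 - 63*t + 49)/25.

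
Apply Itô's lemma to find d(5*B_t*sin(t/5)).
d(5*B_t*sin(t/5)) = (B_t*cos(t/5)) dt + (5*sin(t/5)) dB_t

Itô's formula for f(t, x): d f(t, B_t) = (f_t + (1/2) f_xx) dt + f_x dB_t. Compute partials of f(t, x) = 5*x*sin(t/5):
  f_t(t,x)  = x*cos(t/5)
  f_x(t,x)  = 5*sin(t/5)
  f_xx(t,x) = 0
Assemble drift = f_t + (1/2) f_xx = x*cos(t/5) and diffusion = f_x = 5*sin(t/5). Substituting x = B_t:
  d(5*B_t*sin(t/5)) = (B_t*cos(t/5)) dt + (5*sin(t/5)) dB_t.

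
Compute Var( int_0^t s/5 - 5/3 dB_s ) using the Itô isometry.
Var = t*(3*t^2 - 75*t + 625)/225

The Itô integral of a deterministic integrand f(s) has mean 0 because each increment f(s) * (B_{s+ds} - B_s) has mean 0. By the Itô isometry:
  Var( int_0^t f(s) dB_s ) = E[ (int_0^t f(s) dB_s)^2 ] = int_0^t f(s)^2 ds.
Here f(s) = s/5 - 5/3, so f(s)^2 = (3*s - 25)^2/225. Integrate:
  int_0^t ((3*s - 25)^2/225) ds = t*(3*t^2 - 75*t + 625)/225.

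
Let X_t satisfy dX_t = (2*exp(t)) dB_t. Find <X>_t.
<X>_t = 2*exp(2*t) - 2

For an Itô process dX_t = a(t) dt + b(t) dB_t, the quadratic variation is <X>_t = int_0^t b(s)^2 ds (the drift term does not contribute). Here b(s) = 2*exp(s), so
  b(s)^2 = 4*exp(2*s).
Integrating from 0 to t:
  <X>_t = int_0^t (4*exp(2*s)) ds = 2*exp(2*t) - 2.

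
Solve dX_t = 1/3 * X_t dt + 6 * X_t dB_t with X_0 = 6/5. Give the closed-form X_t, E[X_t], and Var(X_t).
X_t = 6/5 * exp((-53/3) t + (6) B_t); E[X_t] = 6*exp(t/3)/5; Var(X_t) = 36*(exp(36*t) - 1)*exp(2*t/3)/25

For GBM dX = mu X dt + sigma X dB with X_0 = x_0, apply Itô to Y = log X: dY = (mu - sigma^2/2) dt + sigma dB, so Y_t = log(x_0) + (mu - sigma^2/2) t + sigma B_t and hence X_t = x_0 * exp((mu - sigma^2/2) t + sigma B_t).
With mu = 1/3, sigma = 6, x_0 = 6/5, this gives:
  X_t = 6/5 * exp((-53/3) * t + (6) * B_t).
Since sigma*B_t ~ Normal(0, sigma^2 t), E[exp(sigma*B_t)] = exp(sigma^2 t / 2); so E[X_t] = x_0 * exp((mu - sigma^2/2) t) * exp(sigma^2 t / 2) = x_0 * exp(mu t) = 6*exp(t/3)/5.
Var(X_t) = E[X_t^2] - (E[X_t])^2 = x_0^2 * exp(2 mu t) * (exp(sigma^2 t) - 1) = 36*(exp(36*t) - 1)*exp(2*t/3)/25.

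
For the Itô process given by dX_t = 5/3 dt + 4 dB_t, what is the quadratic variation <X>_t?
<X>_t = 16*t

For an Itô process dX_t = a(t) dt + b(t) dB_t, the quadratic variation is <X>_t = int_0^t b(s)^2 ds (the drift term does not contribute). Here b(s) = 4, so
  b(s)^2 = 16.
Integrating from 0 to t:
  <X>_t = int_0^t (16) ds = 16*t.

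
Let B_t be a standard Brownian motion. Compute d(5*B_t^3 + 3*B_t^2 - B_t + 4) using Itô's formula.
d(5*B_t^3 + 3*B_t^2 - B_t + 4) = (15*B_t + 3) dt + (15*B_t^2 + 6*B_t - 1) dB_t

Itô's formula for f(B_t) gives d f(B_t) = f'(B_t) dB_t + (1/2) f''(B_t) dt. Compute derivatives of f(x) = 5*x^3 + 3*x^2 - x + 4:
  f'(x)  = 15*x^2 + 6*x - 1
  f''(x) = 30*x + 6
Substitute x = B_t and multiply the f'' term by 1/2:
  drift     = (1/2) * (30*x + 6) evaluated at B_t = 15*B_t + 3
  diffusion = (15*x^2 + 6*x - 1) evaluated at B_t = 15*B_t^2 + 6*B_t - 1
Therefore d(5*B_t^3 + 3*B_t^2 - B_t + 4) = (15*B_t + 3) dt + (15*B_t^2 + 6*B_t - 1) dB_t.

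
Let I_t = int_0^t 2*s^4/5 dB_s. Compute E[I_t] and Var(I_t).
E[I_t] = 0; Var(I_t) = 4*t^9/225

The Itô integral of a deterministic integrand f(s) has mean 0 because each increment f(s) * (B_{s+ds} - B_s) has mean 0. By the Itô isometry:
  Var( int_0^t f(s) dB_s ) = E[ (int_0^t f(s) dB_s)^2 ] = int_0^t f(s)^2 ds.
Here f(s) = 2*s^4/5, so f(s)^2 = 4*s^8/25. Integrate:
  int_0^t (4*s^8/25) ds = 4*t^9/225.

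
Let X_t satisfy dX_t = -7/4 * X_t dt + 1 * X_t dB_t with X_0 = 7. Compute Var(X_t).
Var(X_t) = (49*exp(t) - 49)*exp(-7*t/2)

For GBM dX = mu X dt + sigma X dB with X_0 = x_0, apply Itô to Y = log X: dY = (mu - sigma^2/2) dt + sigma dB, so Y_t = log(x_0) + (mu - sigma^2/2) t + sigma B_t and hence X_t = x_0 * exp((mu - sigma^2/2) t + sigma B_t).
With mu = -7/4, sigma = 1, x_0 = 7, this gives:
  X_t = 7 * exp((-9/4) * t + (1) * B_t).
Since sigma*B_t ~ Normal(0, sigma^2 t), E[exp(sigma*B_t)] = exp(sigma^2 t / 2); so E[X_t] = x_0 * exp((mu - sigma^2/2) t) * exp(sigma^2 t / 2) = x_0 * exp(mu t) = 7*exp(-7*t/4).
Var(X_t) = E[X_t^2] - (E[X_t])^2 = x_0^2 * exp(2 mu t) * (exp(sigma^2 t) - 1) = (49*exp(t) - 49)*exp(-7*t/2).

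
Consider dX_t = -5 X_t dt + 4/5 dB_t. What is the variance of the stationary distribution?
lim Var(X_t) = 8/125

The OU SDE dX = -theta X dt + sigma dB admits the integrating factor exp(theta t): d(exp(theta t) X_t) = sigma exp(theta t) dB_t. Integrating from 0 to t gives X_t = x_0 * exp(-theta t) + sigma * int_0^t exp(-theta (t-s)) dB_s for any initial x_0. The Itô integral has variance (by the Itô isometry) sigma^2 * int_0^t exp(-2 theta (t - s)) ds = sigma^2 * (1 - exp(-2 theta t)) / (2 theta), independent of x_0.
With theta = 5, sigma = 4/5:
  Var(X_t) = (4/5)^2 * (1 - exp(-2*5 t)) / (2 * 5) = 8/125 - 8*exp(-10*t)/125.
As t -> infinity, exp(-2*5 t) -> 0, so the stationary variance is sigma^2 / (2 theta) = 8/125.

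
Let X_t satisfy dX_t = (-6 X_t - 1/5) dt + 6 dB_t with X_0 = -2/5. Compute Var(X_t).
Var(X_t) = 3 - 3*exp(-12*t)

The variance V(t) = Var(X_t) satisfies V'(t) = 2 a V(t) + c^2 with V(0) = 0 (drift coefficient is linear in X, diffusion is constant). With a = -6, c = 6, the solution is
  V(t) = (c^2 / (2 a)) * (exp(2 a t) - 1)
       = (6^2 / (2*(-6))) * (exp((-12) t) - 1)
       = 3 - 3*exp(-12*t).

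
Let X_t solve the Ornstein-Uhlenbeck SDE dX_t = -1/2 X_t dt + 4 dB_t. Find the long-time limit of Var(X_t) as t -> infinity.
lim Var(X_t) = 16

The OU SDE dX = -theta X dt + sigma dB admits the integrating factor exp(theta t): d(exp(theta t) X_t) = sigma exp(theta t) dB_t. Integrating from 0 to t gives X_t = x_0 * exp(-theta t) + sigma * int_0^t exp(-theta (t-s)) dB_s for any initial x_0. The Itô integral has variance (by the Itô isometry) sigma^2 * int_0^t exp(-2 theta (t - s)) ds = sigma^2 * (1 - exp(-2 theta t)) / (2 theta), independent of x_0.
With theta = 1/2, sigma = 4:
  Var(X_t) = (4)^2 * (1 - exp(-2*1/2 t)) / (2 * 1/2) = 16 - 16*exp(-t).
As t -> infinity, exp(-2*1/2 t) -> 0, so the stationary variance is sigma^2 / (2 theta) = 16.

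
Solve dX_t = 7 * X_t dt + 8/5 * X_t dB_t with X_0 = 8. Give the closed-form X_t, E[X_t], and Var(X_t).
X_t = 8 * exp((143/25) t + (8/5) B_t); E[X_t] = 8*exp(7*t); Var(X_t) = 64*(exp(64*t/25) - 1)*exp(14*t)

For GBM dX = mu X dt + sigma X dB with X_0 = x_0, apply Itô to Y = log X: dY = (mu - sigma^2/2) dt + sigma dB, so Y_t = log(x_0) + (mu - sigma^2/2) t + sigma B_t and hence X_t = x_0 * exp((mu - sigma^2/2) t + sigma B_t).
With mu = 7, sigma = 8/5, x_0 = 8, this gives:
  X_t = 8 * exp((143/25) * t + (8/5) * B_t).
Since sigma*B_t ~ Normal(0, sigma^2 t), E[exp(sigma*B_t)] = exp(sigma^2 t / 2); so E[X_t] = x_0 * exp((mu - sigma^2/2) t) * exp(sigma^2 t / 2) = x_0 * exp(mu t) = 8*exp(7*t).
Var(X_t) = E[X_t^2] - (E[X_t])^2 = x_0^2 * exp(2 mu t) * (exp(sigma^2 t) - 1) = 64*(exp(64*t/25) - 1)*exp(14*t).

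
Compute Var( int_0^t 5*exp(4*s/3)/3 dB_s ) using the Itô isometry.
Var = 25*exp(8*t/3)/24 - 25/24

The Itô integral of a deterministic integrand f(s) has mean 0 because each increment f(s) * (B_{s+ds} - B_s) has mean 0. By the Itô isometry:
  Var( int_0^t f(s) dB_s ) = E[ (int_0^t f(s) dB_s)^2 ] = int_0^t f(s)^2 ds.
Here f(s) = 5*exp(4*s/3)/3, so f(s)^2 = 25*exp(8*s/3)/9. Integrate:
  int_0^t (25*exp(8*s/3)/9) ds = 25*exp(8*t/3)/24 - 25/24.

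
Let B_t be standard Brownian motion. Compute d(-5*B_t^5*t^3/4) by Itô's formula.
d(-5*B_t^5*t^3/4) = (5*B_t^3*t^2*(-3*B_t^2 - 10*t)/4) dt + (-25*B_t^4*t^3/4) dB_t

Itô's formula for f(t, x): d f(t, B_t) = (f_t + (1/2) f_xx) dt + f_x dB_t. Compute partials of f(t, x) = -5*t^3*x^5/4:
  f_t(t,x)  = -15*t^2*x^5/4
  f_x(t,x)  = -25*t^3*x^4/4
  f_xx(t,x) = -25*t^3*x^3
Assemble drift = f_t + (1/2) f_xx = 5*t^2*x^3*(-10*t - 3*x^2)/4 and diffusion = f_x = -25*t^3*x^4/4. Substituting x = B_t:
  d(-5*B_t^5*t^3/4) = (5*B_t^3*t^2*(-3*B_t^2 - 10*t)/4) dt + (-25*B_t^4*t^3/4) dB_t.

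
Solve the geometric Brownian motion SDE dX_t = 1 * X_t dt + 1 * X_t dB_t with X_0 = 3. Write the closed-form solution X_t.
X_t = 3 * exp((1/2) * t + (1) * B_t)

For GBM dX = mu X dt + sigma X dB with X_0 = x_0, apply Itô to Y = log X: dY = (mu - sigma^2/2) dt + sigma dB, so Y_t = log(x_0) + (mu - sigma^2/2) t + sigma B_t and hence X_t = x_0 * exp((mu - sigma^2/2) t + sigma B_t).
With mu = 1, sigma = 1, x_0 = 3, this gives:
  X_t = 3 * exp((1/2) * t + (1) * B_t).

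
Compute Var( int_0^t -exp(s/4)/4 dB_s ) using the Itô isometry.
Var = exp(t/2)/8 - 1/8

The Itô integral of a deterministic integrand f(s) has mean 0 because each increment f(s) * (B_{s+ds} - B_s) has mean 0. By the Itô isometry:
  Var( int_0^t f(s) dB_s ) = E[ (int_0^t f(s) dB_s)^2 ] = int_0^t f(s)^2 ds.
Here f(s) = -exp(s/4)/4, so f(s)^2 = exp(s/2)/16. Integrate:
  int_0^t (exp(s/2)/16) ds = exp(t/2)/8 - 1/8.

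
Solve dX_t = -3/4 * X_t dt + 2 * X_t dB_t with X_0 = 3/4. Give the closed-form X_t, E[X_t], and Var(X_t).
X_t = 3/4 * exp((-11/4) t + (2) B_t); E[X_t] = 3*exp(-3*t/4)/4; Var(X_t) = (9*exp(4*t) - 9)*exp(-3*t/2)/16

For GBM dX = mu X dt + sigma X dB with X_0 = x_0, apply Itô to Y = log X: dY = (mu - sigma^2/2) dt + sigma dB, so Y_t = log(x_0) + (mu - sigma^2/2) t + sigma B_t and hence X_t = x_0 * exp((mu - sigma^2/2) t + sigma B_t).
With mu = -3/4, sigma = 2, x_0 = 3/4, this gives:
  X_t = 3/4 * exp((-11/4) * t + (2) * B_t).
Since sigma*B_t ~ Normal(0, sigma^2 t), E[exp(sigma*B_t)] = exp(sigma^2 t / 2); so E[X_t] = x_0 * exp((mu - sigma^2/2) t) * exp(sigma^2 t / 2) = x_0 * exp(mu t) = 3*exp(-3*t/4)/4.
Var(X_t) = E[X_t^2] - (E[X_t])^2 = x_0^2 * exp(2 mu t) * (exp(sigma^2 t) - 1) = (9*exp(4*t) - 9)*exp(-3*t/2)/16.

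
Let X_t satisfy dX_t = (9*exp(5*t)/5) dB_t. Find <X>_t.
<X>_t = 81*exp(10*t)/250 - 81/250

For an Itô process dX_t = a(t) dt + b(t) dB_t, the quadratic variation is <X>_t = int_0^t b(s)^2 ds (the drift term does not contribute). Here b(s) = 9*exp(5*s)/5, so
  b(s)^2 = 81*exp(10*s)/25.
Integrating from 0 to t:
  <X>_t = int_0^t (81*exp(10*s)/25) ds = 81*exp(10*t)/250 - 81/250.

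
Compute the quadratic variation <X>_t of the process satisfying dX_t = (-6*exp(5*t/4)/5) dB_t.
<X>_t = 72*exp(5*t/2)/125 - 72/125

For an Itô process dX_t = a(t) dt + b(t) dB_t, the quadratic variation is <X>_t = int_0^t b(s)^2 ds (the drift term does not contribute). Here b(s) = -6*exp(5*s/4)/5, so
  b(s)^2 = 36*exp(5*s/2)/25.
Integrating from 0 to t:
  <X>_t = int_0^t (36*exp(5*s/2)/25) ds = 72*exp(5*t/2)/125 - 72/125.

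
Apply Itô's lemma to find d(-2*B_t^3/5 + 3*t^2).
d(-2*B_t^3/5 + 3*t^2) = (-6*B_t/5 + 6*t) dt + (-6*B_t^2/5) dB_t

Itô's formula for f(t, x): d f(t, B_t) = (f_t + (1/2) f_xx) dt + f_x dB_t. Compute partials of f(t, x) = 3*t^2 - 2*x^3/5:
  f_t(t,x)  = 6*t
  f_x(t,x)  = -6*x^2/5
  f_xx(t,x) = -12*x/5
Assemble drift = f_t + (1/2) f_xx = 6*t - 6*x/5 and diffusion = f_x = -6*x^2/5. Substituting x = B_t:
  d(-2*B_t^3/5 + 3*t^2) = (-6*B_t/5 + 6*t) dt + (-6*B_t^2/5) dB_t.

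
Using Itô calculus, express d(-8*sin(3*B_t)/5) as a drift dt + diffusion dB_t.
d(-8*sin(3*B_t)/5) = (36*sin(3*B_t)/5) dt + (-24*cos(3*B_t)/5) dB_t

Itô's formula for f(B_t) gives d f(B_t) = f'(B_t) dB_t + (1/2) f''(B_t) dt. Compute derivatives of f(x) = -8*sin(3*x)/5:
  f'(x)  = -24*cos(3*x)/5
  f''(x) = 72*sin(3*x)/5
Substitute x = B_t and multiply the f'' term by 1/2:
  drift     = (1/2) * (72*sin(3*x)/5) evaluated at B_t = 36*sin(3*B_t)/5
  diffusion = (-24*cos(3*x)/5) evaluated at B_t = -24*cos(3*B_t)/5
Therefore d(-8*sin(3*B_t)/5) = (36*sin(3*B_t)/5) dt + (-24*cos(3*B_t)/5) dB_t.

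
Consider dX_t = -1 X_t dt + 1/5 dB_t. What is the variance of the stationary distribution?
lim Var(X_t) = 1/50

The OU SDE dX = -theta X dt + sigma dB admits the integrating factor exp(theta t): d(exp(theta t) X_t) = sigma exp(theta t) dB_t. Integrating from 0 to t gives X_t = x_0 * exp(-theta t) + sigma * int_0^t exp(-theta (t-s)) dB_s for any initial x_0. The Itô integral has variance (by the Itô isometry) sigma^2 * int_0^t exp(-2 theta (t - s)) ds = sigma^2 * (1 - exp(-2 theta t)) / (2 theta), independent of x_0.
With theta = 1, sigma = 1/5:
  Var(X_t) = (1/5)^2 * (1 - exp(-2*1 t)) / (2 * 1) = 1/50 - exp(-2*t)/50.
As t -> infinity, exp(-2*1 t) -> 0, so the stationary variance is sigma^2 / (2 theta) = 1/50.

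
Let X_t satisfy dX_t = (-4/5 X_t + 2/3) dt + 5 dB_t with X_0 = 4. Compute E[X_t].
E[X_t] = 5/6 + 19*exp(-4*t/5)/6

Taking expectations and using E[dB_t] = 0, the mean m(t) = E[X_t] satisfies the ODE m'(t) = a m(t) + b with m(0) = x_0. With a = -4/5, b = 2/3, x_0 = 4, the solution is
  m(t) = x_0 * exp(a t) + (b/a) * (exp(a t) - 1)
       = 4 * exp((-4/5) t) + ((2/3)/(-4/5)) * (exp((-4/5) t) - 1)
       = 5/6 + 19*exp(-4*t/5)/6.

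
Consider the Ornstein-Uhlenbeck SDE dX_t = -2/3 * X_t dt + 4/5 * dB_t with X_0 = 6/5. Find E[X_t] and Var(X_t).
E[X_t] = 6*exp(-2*t/3)/5; Var(X_t) = 12/25 - 12*exp(-4*t/3)/25

The OU SDE dX = -theta X dt + sigma dB admits the integrating factor exp(theta t): d(exp(theta t) X_t) = sigma exp(theta t) dB_t. Integrating from 0 to t:
  X_t = x_0 * exp(-theta t) + sigma * int_0^t exp(-theta (t-s)) dB_s.
The Itô integral has mean 0 and (by the Itô isometry) variance sigma^2 * int_0^t exp(-2 theta (t - s)) ds = sigma^2 * (1 - exp(-2 theta t)) / (2 theta).
With theta = 2/3, sigma = 4/5, x_0 = 6/5:
  E[X_t] = 6/5 * exp(-2/3 t) = 6*exp(-2*t/3)/5
  Var(X_t) = (4/5)^2 * (1 - exp(-2*2/3 t)) / (2 * 2/3) = 12/25 - 12*exp(-4*t/3)/25.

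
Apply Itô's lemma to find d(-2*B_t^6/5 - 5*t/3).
d(-2*B_t^6/5 - 5*t/3) = (-6*B_t^4 - 5/3) dt + (-12*B_t^5/5) dB_t

Itô's formula for f(t, x): d f(t, B_t) = (f_t + (1/2) f_xx) dt + f_x dB_t. Compute partials of f(t, x) = -5*t/3 - 2*x^6/5:
  f_t(t,x)  = -5/3
  f_x(t,x)  = -12*x^5/5
  f_xx(t,x) = -12*x^4
Assemble drift = f_t + (1/2) f_xx = -6*x^4 - 5/3 and diffusion = f_x = -12*x^5/5. Substituting x = B_t:
  d(-2*B_t^6/5 - 5*t/3) = (-6*B_t^4 - 5/3) dt + (-12*B_t^5/5) dB_t.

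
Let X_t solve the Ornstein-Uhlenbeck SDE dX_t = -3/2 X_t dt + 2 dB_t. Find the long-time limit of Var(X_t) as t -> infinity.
lim Var(X_t) = 4/3

The OU SDE dX = -theta X dt + sigma dB admits the integrating factor exp(theta t): d(exp(theta t) X_t) = sigma exp(theta t) dB_t. Integrating from 0 to t gives X_t = x_0 * exp(-theta t) + sigma * int_0^t exp(-theta (t-s)) dB_s for any initial x_0. The Itô integral has variance (by the Itô isometry) sigma^2 * int_0^t exp(-2 theta (t - s)) ds = sigma^2 * (1 - exp(-2 theta t)) / (2 theta), independent of x_0.
With theta = 3/2, sigma = 2:
  Var(X_t) = (2)^2 * (1 - exp(-2*3/2 t)) / (2 * 3/2) = 4/3 - 4*exp(-3*t)/3.
As t -> infinity, exp(-2*3/2 t) -> 0, so the stationary variance is sigma^2 / (2 theta) = 4/3.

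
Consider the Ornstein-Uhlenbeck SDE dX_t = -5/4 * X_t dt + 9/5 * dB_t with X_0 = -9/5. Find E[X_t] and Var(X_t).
E[X_t] = -9*exp(-5*t/4)/5; Var(X_t) = 162/125 - 162*exp(-5*t/2)/125

The OU SDE dX = -theta X dt + sigma dB admits the integrating factor exp(theta t): d(exp(theta t) X_t) = sigma exp(theta t) dB_t. Integrating from 0 to t:
  X_t = x_0 * exp(-theta t) + sigma * int_0^t exp(-theta (t-s)) dB_s.
The Itô integral has mean 0 and (by the Itô isometry) variance sigma^2 * int_0^t exp(-2 theta (t - s)) ds = sigma^2 * (1 - exp(-2 theta t)) / (2 theta).
With theta = 5/4, sigma = 9/5, x_0 = -9/5:
  E[X_t] = -9/5 * exp(-5/4 t) = -9*exp(-5*t/4)/5
  Var(X_t) = (9/5)^2 * (1 - exp(-2*5/4 t)) / (2 * 5/4) = 162/125 - 162*exp(-5*t/2)/125.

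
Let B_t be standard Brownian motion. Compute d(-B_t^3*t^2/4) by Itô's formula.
d(-B_t^3*t^2/4) = (B_t*t*(-2*B_t^2 - 3*t)/4) dt + (-3*B_t^2*t^2/4) dB_t

Itô's formula for f(t, x): d f(t, B_t) = (f_t + (1/2) f_xx) dt + f_x dB_t. Compute partials of f(t, x) = -t^2*x^3/4:
  f_t(t,x)  = -t*x^3/2
  f_x(t,x)  = -3*t^2*x^2/4
  f_xx(t,x) = -3*t^2*x/2
Assemble drift = f_t + (1/2) f_xx = t*x*(-3*t - 2*x^2)/4 and diffusion = f_x = -3*t^2*x^2/4. Substituting x = B_t:
  d(-B_t^3*t^2/4) = (B_t*t*(-2*B_t^2 - 3*t)/4) dt + (-3*B_t^2*t^2/4) dB_t.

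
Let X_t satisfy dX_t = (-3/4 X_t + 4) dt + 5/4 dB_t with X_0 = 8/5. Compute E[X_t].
E[X_t] = 16/3 - 56*exp(-3*t/4)/15

Taking expectations and using E[dB_t] = 0, the mean m(t) = E[X_t] satisfies the ODE m'(t) = a m(t) + b with m(0) = x_0. With a = -3/4, b = 4, x_0 = 8/5, the solution is
  m(t) = x_0 * exp(a t) + (b/a) * (exp(a t) - 1)
       = (8/5) * exp((-3/4) t) + (4/(-3/4)) * (exp((-3/4) t) - 1)
       = 16/3 - 56*exp(-3*t/4)/15.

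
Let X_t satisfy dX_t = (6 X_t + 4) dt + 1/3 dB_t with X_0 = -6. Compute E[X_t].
E[X_t] = -16*exp(6*t)/3 - 2/3

Taking expectations and using E[dB_t] = 0, the mean m(t) = E[X_t] satisfies the ODE m'(t) = a m(t) + b with m(0) = x_0. With a = 6, b = 4, x_0 = -6, the solution is
  m(t) = x_0 * exp(a t) + (b/a) * (exp(a t) - 1)
       = (-6) * exp(6 t) + (4/6) * (exp(6 t) - 1)
       = -16*exp(6*t)/3 - 2/3.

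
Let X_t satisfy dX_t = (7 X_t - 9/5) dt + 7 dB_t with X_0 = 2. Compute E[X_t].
E[X_t] = 61*exp(7*t)/35 + 9/35

Taking expectations and using E[dB_t] = 0, the mean m(t) = E[X_t] satisfies the ODE m'(t) = a m(t) + b with m(0) = x_0. With a = 7, b = -9/5, x_0 = 2, the solution is
  m(t) = x_0 * exp(a t) + (b/a) * (exp(a t) - 1)
       = 2 * exp(7 t) + ((-9/5)/7) * (exp(7 t) - 1)
       = 61*exp(7*t)/35 + 9/35.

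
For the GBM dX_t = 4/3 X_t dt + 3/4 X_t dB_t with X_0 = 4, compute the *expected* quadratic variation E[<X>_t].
E[<X>_t] = 432*exp(155*t/48)/155 - 432/155

<X>_t = int_0^t ((3/4) * X_s)^2 ds. Taking expectation inside the integral: E[<X>_t] = (3/4)^2 * int_0^t E[X_s^2] ds. For GBM, E[X_s^2] = x_0^2 * exp((2 mu + sigma^2) s). Integrating:
  E[<X>_t] = (3/4)^2 * 4^2 * (exp((2*(4/3) + (3/4)^2) t) - 1) / (2*(4/3) + (3/4)^2)
           = (3/4)^2 * 4^2 * (exp((155/48) t) - 1) / (155/48) = 432*exp(155*t/48)/155 - 432/155.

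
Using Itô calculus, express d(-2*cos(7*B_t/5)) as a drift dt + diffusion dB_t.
d(-2*cos(7*B_t/5)) = (49*cos(7*B_t/5)/25) dt + (14*sin(7*B_t/5)/5) dB_t

Itô's formula for f(B_t) gives d f(B_t) = f'(B_t) dB_t + (1/2) f''(B_t) dt. Compute derivatives of f(x) = -2*cos(7*x/5):
  f'(x)  = 14*sin(7*x/5)/5
  f''(x) = 98*cos(7*x/5)/25
Substitute x = B_t and multiply the f'' term by 1/2:
  drift     = (1/2) * (98*cos(7*x/5)/25) evaluated at B_t = 49*cos(7*B_t/5)/25
  diffusion = (14*sin(7*x/5)/5) evaluated at B_t = 14*sin(7*B_t/5)/5
Therefore d(-2*cos(7*B_t/5)) = (49*cos(7*B_t/5)/25) dt + (14*sin(7*B_t/5)/5) dB_t.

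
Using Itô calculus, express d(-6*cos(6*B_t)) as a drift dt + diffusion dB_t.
d(-6*cos(6*B_t)) = (108*cos(6*B_t)) dt + (36*sin(6*B_t)) dB_t

Itô's formula for f(B_t) gives d f(B_t) = f'(B_t) dB_t + (1/2) f''(B_t) dt. Compute derivatives of f(x) = -6*cos(6*x):
  f'(x)  = 36*sin(6*x)
  f''(x) = 216*cos(6*x)
Substitute x = B_t and multiply the f'' term by 1/2:
  drift     = (1/2) * (216*cos(6*x)) evaluated at B_t = 108*cos(6*B_t)
  diffusion = (36*sin(6*x)) evaluated at B_t = 36*sin(6*B_t)
Therefore d(-6*cos(6*B_t)) = (108*cos(6*B_t)) dt + (36*sin(6*B_t)) dB_t.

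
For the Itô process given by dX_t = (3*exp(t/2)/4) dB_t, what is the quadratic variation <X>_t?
<X>_t = 9*exp(t)/16 - 9/16

For an Itô process dX_t = a(t) dt + b(t) dB_t, the quadratic variation is <X>_t = int_0^t b(s)^2 ds (the drift term does not contribute). Here b(s) = 3*exp(s/2)/4, so
  b(s)^2 = 9*exp(s)/16.
Integrating from 0 to t:
  <X>_t = int_0^t (9*exp(s)/16) ds = 9*exp(t)/16 - 9/16.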